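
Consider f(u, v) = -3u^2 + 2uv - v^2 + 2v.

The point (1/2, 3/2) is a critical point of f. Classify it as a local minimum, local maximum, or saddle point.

The Hessian of f is constant: H = [[-6, 2], [2, -2]].
det(H) = (-6)·(-2) − 2² = 8.
det(H) > 0 and tr(H) = -8 < 0, so H is negative definite and the point is a local maximum.

local maximum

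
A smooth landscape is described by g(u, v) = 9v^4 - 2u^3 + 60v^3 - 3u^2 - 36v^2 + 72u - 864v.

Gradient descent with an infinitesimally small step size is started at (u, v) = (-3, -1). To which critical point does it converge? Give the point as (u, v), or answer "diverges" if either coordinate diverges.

(-4, 2)

g is separable, so gradient descent decouples: u follows -∂g/∂u, v follows -∂g/∂v.
∂g/∂u = -6(u - 3)(u + 4); at u=-3 this is 36, so u decreases.
∂g/∂v = 36(v - 2)(v + 3)(v + 4); at v=-1 this is -648, so v increases.
u converges to its nearest critical value -4 (a local min of the u-part); v converges to 2. The iterate converges to (-4, 2).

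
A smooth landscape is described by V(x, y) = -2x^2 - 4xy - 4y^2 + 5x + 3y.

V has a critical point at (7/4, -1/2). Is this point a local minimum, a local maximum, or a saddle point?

The Hessian of V is constant: H = [[-4, -4], [-4, -8]].
det(H) = (-4)·(-8) − (-4)² = 16.
det(H) > 0 and tr(H) = -12 < 0, so H is negative definite and the point is a local maximum.

local maximum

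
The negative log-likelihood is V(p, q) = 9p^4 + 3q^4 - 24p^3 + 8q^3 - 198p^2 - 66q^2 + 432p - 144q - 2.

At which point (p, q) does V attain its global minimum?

V(p,q) separates as A(p) + B(q) − 2, so its minimum is min A + min B − 2.
A'(p) = 36(p - 4)(p - 1)(p + 3) vanishes at p ∈ {-3, 1, 4}; B'(q) = 12(q - 3)(q + 1)(q + 4) vanishes at q ∈ {-4, -1, 3}.
Local minima of A (where A''>0): A(-3)=-1701, A(4)=-672. Local minima of B: B(-4)=-224, B(3)=-567.
So the global minimum of V is A(-3) + B(3) − 2 = -1701 − 567 − 2 = -2270, attained at (-3, 3).

(-3, 3)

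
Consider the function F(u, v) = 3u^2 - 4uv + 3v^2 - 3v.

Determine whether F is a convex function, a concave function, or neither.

convex

F is quadratic, so its Hessian is the constant matrix H = [[6, -4], [-4, 6]].
det(H) = 20, tr(H) = 12.
det(H) > 0 and tr(H) > 0, so H is positive definite everywhere: convex.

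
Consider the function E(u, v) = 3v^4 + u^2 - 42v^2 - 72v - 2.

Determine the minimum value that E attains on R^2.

-353

E(u,v) separates as P(u) + Q(v) − 2, so its minimum is min P + min Q − 2.
P'(u) = 2u vanishes at u ∈ {0}; Q'(v) = 12(v - 3)(v + 1)(v + 2) vanishes at v ∈ {-2, -1, 3}.
Local minima of P (where P''>0): P(0)=0. Local minima of Q: Q(-2)=24, Q(3)=-351.
So the global minimum of E is P(0) + Q(3) − 2 = 0 − 351 − 2 = -353, attained at (0, 3).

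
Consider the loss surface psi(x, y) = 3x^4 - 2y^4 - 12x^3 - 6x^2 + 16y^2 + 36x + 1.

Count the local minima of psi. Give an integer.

psi separates as a function of x plus a function of y, so ∇psi=0 decouples.
∂psi/∂x = 12(x - 3)(x - 1)(x + 1) = 0 at x ∈ {-1, 1, 3}; ∂psi/∂y = -8y(y - 2)(y + 2) = 0 at y ∈ {-2, 0, 2}.
The Hessian is diagonal: diag(psi_xx, psi_yy). Second derivatives: psi_xx(-1)=96, psi_xx(1)=-48, psi_xx(3)=96; psi_yy(-2)=-64, psi_yy(0)=32, psi_yy(2)=-64.
Local minima occur where both diagonal entries positive: (-1, 0), (3, 0). Count: 2.

2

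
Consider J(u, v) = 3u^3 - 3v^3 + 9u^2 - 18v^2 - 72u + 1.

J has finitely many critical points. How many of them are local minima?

J separates as a function of u plus a function of v, so ∇J=0 decouples.
∂J/∂u = 9(u - 2)(u + 4) = 0 at u ∈ {-4, 2}; ∂J/∂v = -9v(v + 4) = 0 at v ∈ {-4, 0}.
The Hessian is diagonal: diag(J_uu, J_vv). Second derivatives: J_uu(-4)=-54, J_uu(2)=54; J_vv(-4)=36, J_vv(0)=-36.
Local minima occur where both diagonal entries positive: (2, -4). Count: 1.

1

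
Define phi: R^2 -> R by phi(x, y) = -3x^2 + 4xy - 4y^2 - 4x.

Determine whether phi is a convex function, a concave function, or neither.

concave

phi is quadratic, so its Hessian is the constant matrix H = [[-6, 4], [4, -8]].
det(H) = 32, tr(H) = -14.
det(H) > 0 and tr(H) < 0, so H is negative definite everywhere: concave.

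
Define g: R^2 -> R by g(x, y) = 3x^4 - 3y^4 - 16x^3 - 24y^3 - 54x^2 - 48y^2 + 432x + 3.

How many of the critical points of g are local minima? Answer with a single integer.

g separates as a function of x plus a function of y, so ∇g=0 decouples.
∂g/∂x = 12(x - 4)(x - 3)(x + 3) = 0 at x ∈ {-3, 3, 4}; ∂g/∂y = -12y(y + 2)(y + 4) = 0 at y ∈ {-4, -2, 0}.
The Hessian is diagonal: diag(g_xx, g_yy). Second derivatives: g_xx(-3)=504, g_xx(3)=-72, g_xx(4)=84; g_yy(-4)=-96, g_yy(-2)=48, g_yy(0)=-96.
Local minima occur where both diagonal entries positive: (-3, -2), (4, -2). Count: 2.

2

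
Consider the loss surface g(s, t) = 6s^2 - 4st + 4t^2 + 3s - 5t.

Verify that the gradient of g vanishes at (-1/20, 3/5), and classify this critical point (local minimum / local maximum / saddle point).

local minimum

∇g = (12s - 4t + 3, -4s + 8t - 5); substituting (-1/20, 3/5) gives ∇g = (0, 0), so (-1/20, 3/5) is indeed a critical point.
The Hessian of g is constant: H = [[12, -4], [-4, 8]].
det(H) = 12·8 − (-4)² = 80.
det(H) > 0 and tr(H) = 20 > 0, so H is positive definite and the point is a local minimum.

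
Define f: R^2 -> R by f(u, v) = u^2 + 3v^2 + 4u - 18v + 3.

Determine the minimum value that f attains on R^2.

f(u,v) separates as P(u) + Q(v) + 3, so its minimum is min P + min Q + 3.
P'(u) = 2u + 4 vanishes at u ∈ {-2}; Q'(v) = 6v - 18 vanishes at v ∈ {3}.
Local minima of P (where P''>0): P(-2)=-4. Local minima of Q: Q(3)=-27.
So the global minimum of f is P(-2) + Q(3) + 3 = -4 − 27 + 3 = -28, attained at (-2, 3).

-28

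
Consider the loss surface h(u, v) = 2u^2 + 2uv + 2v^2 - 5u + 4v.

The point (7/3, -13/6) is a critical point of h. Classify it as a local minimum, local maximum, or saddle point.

The Hessian of h is constant: H = [[4, 2], [2, 4]].
det(H) = 4·4 − 2² = 12.
det(H) > 0 and tr(H) = 8 > 0, so H is positive definite and the point is a local minimum.

local minimum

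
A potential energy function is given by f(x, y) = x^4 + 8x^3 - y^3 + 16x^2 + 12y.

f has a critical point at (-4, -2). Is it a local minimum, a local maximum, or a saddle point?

The mixed partial ∂²f/∂x∂y is 0, so the Hessian at any point is diag(f_xx, f_yy) = diag(4(3x^2 + 12x + 8), -6y).
At (-4, -2): H = diag(32, 12).
Both eigenvalues are positive, so H is positive definite: a local minimum.

local minimum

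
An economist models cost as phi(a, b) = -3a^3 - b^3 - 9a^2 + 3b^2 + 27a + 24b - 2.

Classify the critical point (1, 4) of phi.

The mixed partial ∂²phi/∂a∂b is 0, so the Hessian at any point is diag(phi_aa, phi_bb) = diag(-18(a + 1), 6(-b + 1)).
At (1, 4): H = diag(-36, -18).
Both eigenvalues are negative, so H is negative definite: a local maximum.

local maximum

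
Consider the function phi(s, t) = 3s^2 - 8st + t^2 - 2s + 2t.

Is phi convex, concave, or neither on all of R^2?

phi is quadratic, so its Hessian is the constant matrix H = [[6, -8], [-8, 2]].
det(H) = -52, tr(H) = 8.
det(H) < 0, so H is indefinite: neither convex nor concave.

neither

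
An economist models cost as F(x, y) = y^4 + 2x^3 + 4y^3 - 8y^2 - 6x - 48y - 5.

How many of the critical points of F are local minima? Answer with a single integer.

2

F separates as a function of x plus a function of y, so ∇F=0 decouples.
∂F/∂x = 6(x - 1)(x + 1) = 0 at x ∈ {-1, 1}; ∂F/∂y = 4(y - 2)(y + 2)(y + 3) = 0 at y ∈ {-3, -2, 2}.
The Hessian is diagonal: diag(F_xx, F_yy). Second derivatives: F_xx(-1)=-12, F_xx(1)=12; F_yy(-3)=20, F_yy(-2)=-16, F_yy(2)=80.
Local minima occur where both diagonal entries positive: (1, -3), (1, 2). Count: 2.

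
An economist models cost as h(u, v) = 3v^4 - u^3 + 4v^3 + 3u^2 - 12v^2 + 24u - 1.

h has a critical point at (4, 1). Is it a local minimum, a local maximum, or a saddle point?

saddle point

The mixed partial ∂²h/∂u∂v is 0, so the Hessian at any point is diag(h_uu, h_vv) = diag(6(-u + 1), 12(3v^2 + 2v - 2)).
At (4, 1): H = diag(-18, 36).
The eigenvalues have opposite signs, so H is indefinite: a saddle point.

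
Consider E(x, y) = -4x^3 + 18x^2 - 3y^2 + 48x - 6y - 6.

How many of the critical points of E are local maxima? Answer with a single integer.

1

E separates as a function of x plus a function of y, so ∇E=0 decouples.
∂E/∂x = -12(x - 4)(x + 1) = 0 at x ∈ {-1, 4}; ∂E/∂y = -6(y + 1) = 0 at y ∈ {-1}.
The Hessian is diagonal: diag(E_xx, E_yy). Second derivatives: E_xx(-1)=60, E_xx(4)=-60; E_yy(-1)=-6.
Local maxima occur where both diagonal entries negative: (4, -1). Count: 1.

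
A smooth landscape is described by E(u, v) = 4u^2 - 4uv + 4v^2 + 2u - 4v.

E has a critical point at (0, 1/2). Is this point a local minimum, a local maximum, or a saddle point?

local minimum

The Hessian of E is constant: H = [[8, -4], [-4, 8]].
det(H) = 8·8 − (-4)² = 48.
det(H) > 0 and tr(H) = 16 > 0, so H is positive definite and the point is a local minimum.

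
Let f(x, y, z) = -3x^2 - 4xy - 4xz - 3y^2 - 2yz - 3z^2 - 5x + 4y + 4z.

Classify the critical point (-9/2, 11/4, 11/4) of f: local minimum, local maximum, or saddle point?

The Hessian is constant: H = [[-6, -4, -4], [-4, -6, -2], [-4, -2, -6]].
Leading principal minors: Δ₁ = -6, Δ₂ = 20, Δ₃ = -64.
The minors alternate sign starting negative (−, +, −), so H is negative definite: a local maximum.

local maximum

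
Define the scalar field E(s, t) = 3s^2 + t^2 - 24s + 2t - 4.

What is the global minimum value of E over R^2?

E(s,t) separates as P(s) + Q(t) − 4, so its minimum is min P + min Q − 4.
P'(s) = 6s - 24 vanishes at s ∈ {4}; Q'(t) = 2(t + 1) vanishes at t ∈ {-1}.
Local minima of P (where P''>0): P(4)=-48. Local minima of Q: Q(-1)=-1.
So the global minimum of E is P(4) + Q(-1) − 4 = -48 − 1 − 4 = -53, attained at (4, -1).

-53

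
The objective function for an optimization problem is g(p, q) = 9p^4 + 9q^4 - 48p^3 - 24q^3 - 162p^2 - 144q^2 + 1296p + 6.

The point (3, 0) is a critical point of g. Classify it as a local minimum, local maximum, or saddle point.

The mixed partial ∂²g/∂p∂q is 0, so the Hessian at any point is diag(g_pp, g_qq) = diag(36(3p^2 - 8p - 9), 36(3q^2 - 4q - 8)).
At (3, 0): H = diag(-216, -288).
Both eigenvalues are negative, so H is negative definite: a local maximum.

local maximum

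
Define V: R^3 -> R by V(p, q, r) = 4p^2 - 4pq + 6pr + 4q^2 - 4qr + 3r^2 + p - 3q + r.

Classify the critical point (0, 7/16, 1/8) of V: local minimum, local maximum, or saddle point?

The Hessian is constant: H = [[8, -4, 6], [-4, 8, -4], [6, -4, 6]].
Leading principal minors: Δ₁ = 8, Δ₂ = 48, Δ₃ = 64.
All leading minors are positive, so H is positive definite: a local minimum.

local minimum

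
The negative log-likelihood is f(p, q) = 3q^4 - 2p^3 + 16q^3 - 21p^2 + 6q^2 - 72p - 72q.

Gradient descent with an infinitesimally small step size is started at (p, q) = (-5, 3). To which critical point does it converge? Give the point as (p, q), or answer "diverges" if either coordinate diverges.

(-4, 1)

f is separable, so gradient descent decouples: p follows -∂f/∂p, q follows -∂f/∂q.
∂f/∂p = -6(p + 3)(p + 4); at p=-5 this is -12, so p increases.
∂f/∂q = 12(q - 1)(q + 2)(q + 3); at q=3 this is 720, so q decreases.
p converges to its nearest critical value -4 (a local min of the p-part); q converges to 1. The iterate converges to (-4, 1).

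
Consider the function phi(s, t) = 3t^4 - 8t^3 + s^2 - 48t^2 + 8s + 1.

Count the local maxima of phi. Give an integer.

phi separates as a function of s plus a function of t, so ∇phi=0 decouples.
∂phi/∂s = 2(s + 4) = 0 at s ∈ {-4}; ∂phi/∂t = 12t(t - 4)(t + 2) = 0 at t ∈ {-2, 0, 4}.
The Hessian is diagonal: diag(phi_ss, phi_tt). Second derivatives: phi_ss(-4)=2; phi_tt(-2)=144, phi_tt(0)=-96, phi_tt(4)=288.
Local maxima occur where both diagonal entries negative: none. Count: 0.

0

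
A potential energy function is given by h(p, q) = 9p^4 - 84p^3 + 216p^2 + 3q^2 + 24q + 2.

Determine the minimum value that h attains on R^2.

h(p,q) separates as A(p) + B(q) + 2, so its minimum is min A + min B + 2.
A'(p) = 36p(p - 4)(p - 3) vanishes at p ∈ {0, 3, 4}; B'(q) = 6q + 24 vanishes at q ∈ {-4}.
Local minima of A (where A''>0): A(0)=0, A(4)=384. Local minima of B: B(-4)=-48.
So the global minimum of h is A(0) + B(-4) + 2 = 0 − 48 + 2 = -46, attained at (0, -4).

-46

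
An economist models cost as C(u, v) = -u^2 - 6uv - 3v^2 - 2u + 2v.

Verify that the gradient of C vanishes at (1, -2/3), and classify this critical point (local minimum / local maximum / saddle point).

∇C = (-2u - 6v - 2, -6u - 6v + 2); substituting (1, -2/3) gives ∇C = (0, 0), so (1, -2/3) is indeed a critical point.
The Hessian of C is constant: H = [[-2, -6], [-6, -6]].
det(H) = (-2)·(-6) − (-6)² = -24.
Since det(H) < 0, H is indefinite and the critical point is a saddle point.

saddle point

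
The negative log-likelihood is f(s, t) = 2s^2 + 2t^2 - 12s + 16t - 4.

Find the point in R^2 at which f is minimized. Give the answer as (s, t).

f(s,t) separates as P(s) + Q(t) − 4, so its minimum is min P + min Q − 4.
P'(s) = 4s - 12 vanishes at s ∈ {3}; Q'(t) = 4(t + 4) vanishes at t ∈ {-4}.
Local minima of P (where P''>0): P(3)=-18. Local minima of Q: Q(-4)=-32.
So the global minimum of f is P(3) + Q(-4) − 4 = -18 − 32 − 4 = -54, attained at (3, -4).

(3, -4)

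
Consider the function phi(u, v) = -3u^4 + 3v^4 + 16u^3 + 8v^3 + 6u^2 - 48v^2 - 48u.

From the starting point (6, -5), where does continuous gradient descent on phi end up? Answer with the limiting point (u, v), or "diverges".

diverges

phi is separable, so gradient descent decouples: u follows -∂phi/∂u, v follows -∂phi/∂v.
∂phi/∂u = -12(u - 4)(u - 1)(u + 1); at u=6 this is -840, so u increases.
∂phi/∂v = 12v(v - 2)(v + 4); at v=-5 this is -420, so v increases.
The u-coordinate has no critical point in that direction and runs off to infinity.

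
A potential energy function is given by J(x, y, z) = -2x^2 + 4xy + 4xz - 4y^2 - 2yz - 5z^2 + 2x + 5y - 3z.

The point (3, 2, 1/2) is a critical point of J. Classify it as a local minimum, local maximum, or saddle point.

The Hessian is constant: H = [[-4, 4, 4], [4, -8, -2], [4, -2, -10]].
Leading principal minors: Δ₁ = -4, Δ₂ = 16, Δ₃ = -80.
The minors alternate sign starting negative (−, +, −), so H is negative definite: a local maximum.

local maximum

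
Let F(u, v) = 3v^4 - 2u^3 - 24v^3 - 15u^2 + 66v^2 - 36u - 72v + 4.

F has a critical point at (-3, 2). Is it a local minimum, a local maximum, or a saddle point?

saddle point

The mixed partial ∂²F/∂u∂v is 0, so the Hessian at any point is diag(F_uu, F_vv) = diag(-6(2u + 5), 12(3v^2 - 12v + 11)).
At (-3, 2): H = diag(6, -12).
The eigenvalues have opposite signs, so H is indefinite: a saddle point.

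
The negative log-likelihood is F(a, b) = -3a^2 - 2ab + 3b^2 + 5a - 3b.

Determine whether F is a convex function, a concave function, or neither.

neither

F is quadratic, so its Hessian is the constant matrix H = [[-6, -2], [-2, 6]].
det(H) = -40, tr(H) = 0.
det(H) < 0, so H is indefinite: neither convex nor concave.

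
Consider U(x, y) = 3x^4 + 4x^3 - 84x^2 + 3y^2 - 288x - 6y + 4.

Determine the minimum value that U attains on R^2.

U(x,y) separates as P(x) + Q(y) + 4, so its minimum is min P + min Q + 4.
P'(x) = 12(x - 4)(x + 2)(x + 3) vanishes at x ∈ {-3, -2, 4}; Q'(y) = 6y - 6 vanishes at y ∈ {1}.
Local minima of P (where P''>0): P(-3)=243, P(4)=-1472. Local minima of Q: Q(1)=-3.
So the global minimum of U is P(4) + Q(1) + 4 = -1472 − 3 + 4 = -1471, attained at (4, 1).

-1471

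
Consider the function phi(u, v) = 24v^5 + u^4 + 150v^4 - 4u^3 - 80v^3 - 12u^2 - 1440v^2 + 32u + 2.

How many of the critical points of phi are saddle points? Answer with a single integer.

6

phi separates as a function of u plus a function of v, so ∇phi=0 decouples.
∂phi/∂u = 4(u - 4)(u - 1)(u + 2) = 0 at u ∈ {-2, 1, 4}; ∂phi/∂v = 120v(v - 2)(v + 3)(v + 4) = 0 at v ∈ {-4, -3, 0, 2}.
The Hessian is diagonal: diag(phi_uu, phi_vv). Second derivatives: phi_uu(-2)=72, phi_uu(1)=-36, phi_uu(4)=72; phi_vv(-4)=-2880, phi_vv(-3)=1800, phi_vv(0)=-2880, phi_vv(2)=7200.
Saddle points occur where the two diagonal entries have opposite signs: (-2, -4), (-2, 0), (1, -3), (1, 2), (4, -4), (4, 0). Count: 6.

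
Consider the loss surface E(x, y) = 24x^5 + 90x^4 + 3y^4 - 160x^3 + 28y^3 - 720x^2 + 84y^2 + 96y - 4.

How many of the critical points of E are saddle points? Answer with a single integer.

6

E separates as a function of x plus a function of y, so ∇E=0 decouples.
∂E/∂x = 120x(x - 2)(x + 2)(x + 3) = 0 at x ∈ {-3, -2, 0, 2}; ∂E/∂y = 12(y + 1)(y + 2)(y + 4) = 0 at y ∈ {-4, -2, -1}.
The Hessian is diagonal: diag(E_xx, E_yy). Second derivatives: E_xx(-3)=-1800, E_xx(-2)=960, E_xx(0)=-1440, E_xx(2)=4800; E_yy(-4)=72, E_yy(-2)=-24, E_yy(-1)=36.
Saddle points occur where the two diagonal entries have opposite signs: (-3, -4), (-3, -1), (-2, -2), (0, -4), (0, -1), (2, -2). Count: 6.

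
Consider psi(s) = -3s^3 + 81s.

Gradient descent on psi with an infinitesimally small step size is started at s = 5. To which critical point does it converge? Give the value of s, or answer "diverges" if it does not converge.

diverges

psi'(s) = -9(s - 3)(s + 3), so psi'(5) = -144.
Gradient descent moves in the -psi' direction, i.e. s is increasing.
There is no critical point above s=5, and psi' keeps the same sign, so the iterate runs off to +∞.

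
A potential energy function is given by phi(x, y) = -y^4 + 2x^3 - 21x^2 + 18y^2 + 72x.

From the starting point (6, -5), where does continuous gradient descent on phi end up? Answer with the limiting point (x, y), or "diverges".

diverges

phi is separable, so gradient descent decouples: x follows -∂phi/∂x, y follows -∂phi/∂y.
∂phi/∂x = 6(x - 4)(x - 3); at x=6 this is 36, so x decreases.
∂phi/∂y = -4y(y - 3)(y + 3); at y=-5 this is 320, so y decreases.
The y-coordinate has no critical point in that direction and runs off to infinity.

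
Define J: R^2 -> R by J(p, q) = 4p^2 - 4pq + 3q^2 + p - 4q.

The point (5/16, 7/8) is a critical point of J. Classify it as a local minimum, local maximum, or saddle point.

local minimum

The Hessian of J is constant: H = [[8, -4], [-4, 6]].
det(H) = 8·6 − (-4)² = 32.
det(H) > 0 and tr(H) = 14 > 0, so H is positive definite and the point is a local minimum.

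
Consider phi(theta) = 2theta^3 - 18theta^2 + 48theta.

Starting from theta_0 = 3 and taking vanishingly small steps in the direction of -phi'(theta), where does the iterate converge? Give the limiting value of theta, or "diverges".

phi'(theta) = 6(theta - 4)(theta - 2), so phi'(3) = -6.
Gradient descent moves in the -phi' direction, i.e. theta is increasing.
The nearest critical point in that direction is theta = 4, where phi'' = 12 > 0 (a local minimum). The iterate converges there.

4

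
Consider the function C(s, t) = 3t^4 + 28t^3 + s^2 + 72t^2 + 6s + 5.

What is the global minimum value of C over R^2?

-4

C(s,t) separates as P(s) + Q(t) + 5, so its minimum is min P + min Q + 5.
P'(s) = 2s + 6 vanishes at s ∈ {-3}; Q'(t) = 12t(t + 3)(t + 4) vanishes at t ∈ {-4, -3, 0}.
Local minima of P (where P''>0): P(-3)=-9. Local minima of Q: Q(-4)=128, Q(0)=0.
So the global minimum of C is P(-3) + Q(0) + 5 = -9 + 0 + 5 = -4, attained at (-3, 0).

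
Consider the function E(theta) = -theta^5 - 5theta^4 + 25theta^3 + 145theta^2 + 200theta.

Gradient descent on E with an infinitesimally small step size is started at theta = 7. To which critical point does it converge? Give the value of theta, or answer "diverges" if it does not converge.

diverges

E'(theta) = -5(theta - 4)(theta + 1)(theta + 2)(theta + 5), so E'(7) = -12960.
Gradient descent moves in the -E' direction, i.e. theta is increasing.
There is no critical point above theta=7, and E' keeps the same sign, so the iterate runs off to +∞.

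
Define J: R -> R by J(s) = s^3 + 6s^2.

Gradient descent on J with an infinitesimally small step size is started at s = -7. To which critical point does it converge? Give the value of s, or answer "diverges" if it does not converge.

J'(s) = 3s(s + 4), so J'(-7) = 63.
Gradient descent moves in the -J' direction, i.e. s is decreasing.
There is no critical point below s=-7, and J' keeps the same sign, so the iterate runs off to −∞.

diverges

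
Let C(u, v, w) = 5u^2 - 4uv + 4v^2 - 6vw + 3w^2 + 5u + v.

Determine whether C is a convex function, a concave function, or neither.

convex

C is quadratic, so its Hessian is the constant matrix H = [[10, -4, 0], [-4, 8, -6], [0, -6, 6]].
Leading principal minors: 10, 64, 24.
All positive ⇒ H ≻ 0 ⇒ convex.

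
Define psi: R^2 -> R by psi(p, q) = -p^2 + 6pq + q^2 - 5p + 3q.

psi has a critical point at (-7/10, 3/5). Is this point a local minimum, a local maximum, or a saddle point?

saddle point

The Hessian of psi is constant: H = [[-2, 6], [6, 2]].
det(H) = (-2)·2 − 6² = -40.
Since det(H) < 0, H is indefinite and the critical point is a saddle point.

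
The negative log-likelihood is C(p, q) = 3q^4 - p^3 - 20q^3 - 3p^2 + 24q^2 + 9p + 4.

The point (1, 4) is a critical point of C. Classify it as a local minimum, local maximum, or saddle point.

saddle point

The mixed partial ∂²C/∂p∂q is 0, so the Hessian at any point is diag(C_pp, C_qq) = diag(-6(p + 1), 12(3q^2 - 10q + 4)).
At (1, 4): H = diag(-12, 144).
The eigenvalues have opposite signs, so H is indefinite: a saddle point.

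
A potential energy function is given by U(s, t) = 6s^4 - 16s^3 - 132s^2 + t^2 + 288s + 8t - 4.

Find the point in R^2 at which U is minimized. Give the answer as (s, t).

U(s,t) separates as P(s) + Q(t) − 4, so its minimum is min P + min Q − 4.
P'(s) = 24(s - 4)(s - 1)(s + 3) vanishes at s ∈ {-3, 1, 4}; Q'(t) = 2(t + 4) vanishes at t ∈ {-4}.
Local minima of P (where P''>0): P(-3)=-1134, P(4)=-448. Local minima of Q: Q(-4)=-16.
So the global minimum of U is P(-3) + Q(-4) − 4 = -1134 − 16 − 4 = -1154, attained at (-3, -4).

(-3, -4)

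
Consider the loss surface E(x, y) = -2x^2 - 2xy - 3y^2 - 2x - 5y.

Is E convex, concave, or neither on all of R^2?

E is quadratic, so its Hessian is the constant matrix H = [[-4, -2], [-2, -6]].
det(H) = 20, tr(H) = -10.
det(H) > 0 and tr(H) < 0, so H is negative definite everywhere: concave.

concave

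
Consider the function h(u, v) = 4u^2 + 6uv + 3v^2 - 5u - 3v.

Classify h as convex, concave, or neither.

convex

h is quadratic, so its Hessian is the constant matrix H = [[8, 6], [6, 6]].
det(H) = 12, tr(H) = 14.
det(H) > 0 and tr(H) > 0, so H is positive definite everywhere: convex.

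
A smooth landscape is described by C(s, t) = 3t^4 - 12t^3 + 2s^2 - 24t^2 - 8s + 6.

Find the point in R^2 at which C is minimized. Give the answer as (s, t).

(2, 4)

C(s,t) separates as P(s) + Q(t) + 6, so its minimum is min P + min Q + 6.
P'(s) = 4s - 8 vanishes at s ∈ {2}; Q'(t) = 12t(t - 4)(t + 1) vanishes at t ∈ {-1, 0, 4}.
Local minima of P (where P''>0): P(2)=-8. Local minima of Q: Q(-1)=-9, Q(4)=-384.
So the global minimum of C is P(2) + Q(4) + 6 = -8 − 384 + 6 = -386, attained at (2, 4).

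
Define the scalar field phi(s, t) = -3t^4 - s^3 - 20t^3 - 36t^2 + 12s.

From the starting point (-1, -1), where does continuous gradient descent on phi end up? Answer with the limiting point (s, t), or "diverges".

phi is separable, so gradient descent decouples: s follows -∂phi/∂s, t follows -∂phi/∂t.
∂phi/∂s = -3(s - 2)(s + 2); at s=-1 this is 9, so s decreases.
∂phi/∂t = -12t(t + 2)(t + 3); at t=-1 this is 24, so t decreases.
s converges to its nearest critical value -2 (a local min of the s-part); t converges to -2. The iterate converges to (-2, -2).

(-2, -2)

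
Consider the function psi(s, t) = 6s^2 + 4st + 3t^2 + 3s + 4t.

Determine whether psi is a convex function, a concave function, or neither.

convex

psi is quadratic, so its Hessian is the constant matrix H = [[12, 4], [4, 6]].
det(H) = 56, tr(H) = 18.
det(H) > 0 and tr(H) > 0, so H is positive definite everywhere: convex.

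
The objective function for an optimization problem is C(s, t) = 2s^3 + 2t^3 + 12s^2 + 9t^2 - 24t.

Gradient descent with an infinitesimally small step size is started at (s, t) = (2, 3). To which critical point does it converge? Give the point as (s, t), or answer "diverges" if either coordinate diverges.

C is separable, so gradient descent decouples: s follows -∂C/∂s, t follows -∂C/∂t.
∂C/∂s = 6s(s + 4); at s=2 this is 72, so s decreases.
∂C/∂t = 6(t - 1)(t + 4); at t=3 this is 84, so t decreases.
s converges to its nearest critical value 0 (a local min of the s-part); t converges to 1. The iterate converges to (0, 1).

(0, 1)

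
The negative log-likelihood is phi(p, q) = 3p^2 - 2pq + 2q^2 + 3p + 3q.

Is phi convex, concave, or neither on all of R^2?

phi is quadratic, so its Hessian is the constant matrix H = [[6, -2], [-2, 4]].
det(H) = 20, tr(H) = 10.
det(H) > 0 and tr(H) > 0, so H is positive definite everywhere: convex.

convex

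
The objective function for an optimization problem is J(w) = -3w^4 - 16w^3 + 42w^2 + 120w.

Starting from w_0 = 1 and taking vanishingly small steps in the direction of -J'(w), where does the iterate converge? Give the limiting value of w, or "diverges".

J'(w) = -12(w - 2)(w + 1)(w + 5), so J'(1) = 144.
Gradient descent moves in the -J' direction, i.e. w is decreasing.
The nearest critical point in that direction is w = -1, where J'' = 144 > 0 (a local minimum). The iterate converges there.

-1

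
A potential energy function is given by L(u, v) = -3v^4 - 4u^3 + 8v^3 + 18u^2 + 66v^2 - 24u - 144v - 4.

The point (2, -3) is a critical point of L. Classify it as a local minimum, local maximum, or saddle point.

The mixed partial ∂²L/∂u∂v is 0, so the Hessian at any point is diag(L_uu, L_vv) = diag(12(-2u + 3), 12(-3v^2 + 4v + 11)).
At (2, -3): H = diag(-12, -336).
Both eigenvalues are negative, so H is negative definite: a local maximum.

local maximum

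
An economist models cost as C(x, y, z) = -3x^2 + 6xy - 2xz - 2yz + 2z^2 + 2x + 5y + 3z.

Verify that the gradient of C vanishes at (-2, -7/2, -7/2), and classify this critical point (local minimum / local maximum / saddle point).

saddle point

∇C = (-6x + 6y - 2z + 2, 6x - 2z + 5, -2x - 2y + 4z + 3); substituting (-2, -7/2, -7/2) gives ∇C = (0, 0, 0), so (-2, -7/2, -7/2) is indeed a critical point.
The Hessian is constant: H = [[-6, 6, -2], [6, 0, -2], [-2, -2, 4]].
Leading principal minors: Δ₁ = -6, Δ₂ = -36, Δ₃ = -72.
The minors fit neither the all-positive nor the alternating-sign pattern, so H is indefinite: a saddle point.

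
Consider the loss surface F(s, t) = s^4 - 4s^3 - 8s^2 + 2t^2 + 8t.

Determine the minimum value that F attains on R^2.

-136

F(s,t) separates as P(s) + Q(t), so its minimum is min P + min Q.
P'(s) = 4s(s - 4)(s + 1) vanishes at s ∈ {-1, 0, 4}; Q'(t) = 4(t + 2) vanishes at t ∈ {-2}.
Local minima of P (where P''>0): P(-1)=-3, P(4)=-128. Local minima of Q: Q(-2)=-8.
So the global minimum of F is P(4) + Q(-2) = -128 − 8 = -136, attained at (4, -2).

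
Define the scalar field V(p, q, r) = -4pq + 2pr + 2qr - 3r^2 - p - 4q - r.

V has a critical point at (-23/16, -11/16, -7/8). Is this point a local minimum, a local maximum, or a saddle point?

The Hessian is constant: H = [[0, -4, 2], [-4, 0, 2], [2, 2, -6]].
Leading principal minors: Δ₁ = 0, Δ₂ = -16, Δ₃ = 64.
The minors fit neither the all-positive nor the alternating-sign pattern, so H is indefinite: a saddle point.

saddle point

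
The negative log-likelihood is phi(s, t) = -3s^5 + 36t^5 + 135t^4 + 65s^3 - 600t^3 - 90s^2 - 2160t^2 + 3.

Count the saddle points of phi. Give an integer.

8

phi separates as a function of s plus a function of t, so ∇phi=0 decouples.
∂phi/∂s = -15s(s - 3)(s - 1)(s + 4) = 0 at s ∈ {-4, 0, 1, 3}; ∂phi/∂t = 180t(t - 3)(t + 2)(t + 4) = 0 at t ∈ {-4, -2, 0, 3}.
The Hessian is diagonal: diag(phi_ss, phi_tt). Second derivatives: phi_ss(-4)=2100, phi_ss(0)=-180, phi_ss(1)=150, phi_ss(3)=-630; phi_tt(-4)=-10080, phi_tt(-2)=3600, phi_tt(0)=-4320, phi_tt(3)=18900.
Saddle points occur where the two diagonal entries have opposite signs: (-4, -4), (-4, 0), (0, -2), (0, 3), (1, -4), (1, 0), (3, -2), (3, 3). Count: 8.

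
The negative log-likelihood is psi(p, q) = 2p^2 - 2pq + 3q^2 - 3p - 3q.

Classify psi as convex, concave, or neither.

convex

psi is quadratic, so its Hessian is the constant matrix H = [[4, -2], [-2, 6]].
det(H) = 20, tr(H) = 10.
det(H) > 0 and tr(H) > 0, so H is positive definite everywhere: convex.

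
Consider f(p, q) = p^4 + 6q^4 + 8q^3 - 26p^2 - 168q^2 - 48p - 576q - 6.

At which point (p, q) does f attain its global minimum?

f(p,q) separates as A(p) + B(q) − 6, so its minimum is min A + min B − 6.
A'(p) = 4(p - 4)(p + 1)(p + 3) vanishes at p ∈ {-3, -1, 4}; B'(q) = 24(q - 4)(q + 2)(q + 3) vanishes at q ∈ {-3, -2, 4}.
Local minima of A (where A''>0): A(-3)=-9, A(4)=-352. Local minima of B: B(-3)=486, B(4)=-2944.
So the global minimum of f is A(4) + B(4) − 6 = -352 − 2944 − 6 = -3302, attained at (4, 4).

(4, 4)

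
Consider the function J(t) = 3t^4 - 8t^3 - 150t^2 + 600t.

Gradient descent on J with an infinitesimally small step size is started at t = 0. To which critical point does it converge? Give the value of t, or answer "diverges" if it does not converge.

-5

J'(t) = 12(t - 5)(t - 2)(t + 5), so J'(0) = 600.
Gradient descent moves in the -J' direction, i.e. t is decreasing.
The nearest critical point in that direction is t = -5, where J'' = 840 > 0 (a local minimum). The iterate converges there.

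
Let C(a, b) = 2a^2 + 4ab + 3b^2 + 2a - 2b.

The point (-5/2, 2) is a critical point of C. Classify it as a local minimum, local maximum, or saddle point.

local minimum

The Hessian of C is constant: H = [[4, 4], [4, 6]].
det(H) = 4·6 − 4² = 8.
det(H) > 0 and tr(H) = 10 > 0, so H is positive definite and the point is a local minimum.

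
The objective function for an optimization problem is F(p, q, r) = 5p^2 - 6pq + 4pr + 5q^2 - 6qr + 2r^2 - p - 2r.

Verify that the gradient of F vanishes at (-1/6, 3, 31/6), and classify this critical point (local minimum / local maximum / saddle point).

local minimum

∇F = (10p - 6q + 4r - 1, -6p + 10q - 6r, 4p - 6q + 4r - 2); substituting (-1/6, 3, 31/6) gives ∇F = (0, 0, 0), so (-1/6, 3, 31/6) is indeed a critical point.
The Hessian is constant: H = [[10, -6, 4], [-6, 10, -6], [4, -6, 4]].
Leading principal minors: Δ₁ = 10, Δ₂ = 64, Δ₃ = 24.
All leading minors are positive, so H is positive definite: a local minimum.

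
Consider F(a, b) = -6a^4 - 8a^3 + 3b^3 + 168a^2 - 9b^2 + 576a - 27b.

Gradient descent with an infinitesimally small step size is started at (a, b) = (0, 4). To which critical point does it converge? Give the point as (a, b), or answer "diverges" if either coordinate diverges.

F is separable, so gradient descent decouples: a follows -∂F/∂a, b follows -∂F/∂b.
∂F/∂a = -24(a - 4)(a + 2)(a + 3); at a=0 this is 576, so a decreases.
∂F/∂b = 9(b - 3)(b + 1); at b=4 this is 45, so b decreases.
a converges to its nearest critical value -2 (a local min of the a-part); b converges to 3. The iterate converges to (-2, 3).

(-2, 3)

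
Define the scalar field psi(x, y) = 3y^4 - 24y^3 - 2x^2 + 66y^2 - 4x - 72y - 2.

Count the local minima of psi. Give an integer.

0

psi separates as a function of x plus a function of y, so ∇psi=0 decouples.
∂psi/∂x = -4(x + 1) = 0 at x ∈ {-1}; ∂psi/∂y = 12(y - 3)(y - 2)(y - 1) = 0 at y ∈ {1, 2, 3}.
The Hessian is diagonal: diag(psi_xx, psi_yy). Second derivatives: psi_xx(-1)=-4; psi_yy(1)=24, psi_yy(2)=-12, psi_yy(3)=24.
Local minima occur where both diagonal entries positive: none. Count: 0.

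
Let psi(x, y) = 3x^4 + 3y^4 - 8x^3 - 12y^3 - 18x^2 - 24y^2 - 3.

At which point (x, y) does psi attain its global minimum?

(3, 4)

psi(x,y) separates as P(x) + Q(y) − 3, so its minimum is min P + min Q − 3.
P'(x) = 12x(x - 3)(x + 1) vanishes at x ∈ {-1, 0, 3}; Q'(y) = 12y(y - 4)(y + 1) vanishes at y ∈ {-1, 0, 4}.
Local minima of P (where P''>0): P(-1)=-7, P(3)=-135. Local minima of Q: Q(-1)=-9, Q(4)=-384.
So the global minimum of psi is P(3) + Q(4) − 3 = -135 − 384 − 3 = -522, attained at (3, 4).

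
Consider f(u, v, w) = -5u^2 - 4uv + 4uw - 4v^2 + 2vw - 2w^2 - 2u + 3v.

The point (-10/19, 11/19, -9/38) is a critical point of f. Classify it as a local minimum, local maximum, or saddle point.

local maximum

The Hessian is constant: H = [[-10, -4, 4], [-4, -8, 2], [4, 2, -4]].
Leading principal minors: Δ₁ = -10, Δ₂ = 64, Δ₃ = -152.
The minors alternate sign starting negative (−, +, −), so H is negative definite: a local maximum.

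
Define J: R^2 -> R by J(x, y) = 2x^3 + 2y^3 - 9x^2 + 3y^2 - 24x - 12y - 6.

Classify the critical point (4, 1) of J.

The mixed partial ∂²J/∂x∂y is 0, so the Hessian at any point is diag(J_xx, J_yy) = diag(6(2x - 3), 6(2y + 1)).
At (4, 1): H = diag(30, 18).
Both eigenvalues are positive, so H is positive definite: a local minimum.

local minimum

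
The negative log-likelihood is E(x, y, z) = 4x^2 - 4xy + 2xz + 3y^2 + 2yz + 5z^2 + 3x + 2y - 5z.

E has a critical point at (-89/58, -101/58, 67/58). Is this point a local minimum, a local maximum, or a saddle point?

local minimum

The Hessian is constant: H = [[8, -4, 2], [-4, 6, 2], [2, 2, 10]].
Leading principal minors: Δ₁ = 8, Δ₂ = 32, Δ₃ = 232.
All leading minors are positive, so H is positive definite: a local minimum.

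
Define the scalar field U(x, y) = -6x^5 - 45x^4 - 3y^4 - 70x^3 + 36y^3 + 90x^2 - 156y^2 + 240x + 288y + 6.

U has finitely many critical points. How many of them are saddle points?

6

U separates as a function of x plus a function of y, so ∇U=0 decouples.
∂U/∂x = -30(x - 1)(x + 1)(x + 2)(x + 4) = 0 at x ∈ {-4, -2, -1, 1}; ∂U/∂y = -12(y - 4)(y - 3)(y - 2) = 0 at y ∈ {2, 3, 4}.
The Hessian is diagonal: diag(U_xx, U_yy). Second derivatives: U_xx(-4)=900, U_xx(-2)=-180, U_xx(-1)=180, U_xx(1)=-900; U_yy(2)=-24, U_yy(3)=12, U_yy(4)=-24.
Saddle points occur where the two diagonal entries have opposite signs: (-4, 2), (-4, 4), (-2, 3), (-1, 2), (-1, 4), (1, 3). Count: 6.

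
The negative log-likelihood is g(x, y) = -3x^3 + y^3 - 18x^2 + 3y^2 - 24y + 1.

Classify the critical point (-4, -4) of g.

The mixed partial ∂²g/∂x∂y is 0, so the Hessian at any point is diag(g_xx, g_yy) = diag(-18(x + 2), 6(y + 1)).
At (-4, -4): H = diag(36, -18).
The eigenvalues have opposite signs, so H is indefinite: a saddle point.

saddle point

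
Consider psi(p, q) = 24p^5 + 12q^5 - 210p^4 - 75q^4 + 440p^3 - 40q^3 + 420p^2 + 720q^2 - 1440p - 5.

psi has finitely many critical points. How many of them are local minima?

psi separates as a function of p plus a function of q, so ∇psi=0 decouples.
∂psi/∂p = 120(p - 4)(p - 3)(p - 1)(p + 1) = 0 at p ∈ {-1, 1, 3, 4}; ∂psi/∂q = 60q(q - 4)(q - 3)(q + 2) = 0 at q ∈ {-2, 0, 3, 4}.
The Hessian is diagonal: diag(psi_pp, psi_qq). Second derivatives: psi_pp(-1)=-4800, psi_pp(1)=1440, psi_pp(3)=-960, psi_pp(4)=1800; psi_qq(-2)=-3600, psi_qq(0)=1440, psi_qq(3)=-900, psi_qq(4)=1440.
Local minima occur where both diagonal entries positive: (1, 0), (1, 4), (4, 0), (4, 4). Count: 4.

4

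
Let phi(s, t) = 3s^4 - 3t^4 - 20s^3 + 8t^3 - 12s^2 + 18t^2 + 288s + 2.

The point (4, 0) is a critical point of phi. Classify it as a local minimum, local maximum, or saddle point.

The mixed partial ∂²phi/∂s∂t is 0, so the Hessian at any point is diag(phi_ss, phi_tt) = diag(12(3s^2 - 10s - 2), 12(-3t^2 + 4t + 3)).
At (4, 0): H = diag(72, 36).
Both eigenvalues are positive, so H is positive definite: a local minimum.

local minimum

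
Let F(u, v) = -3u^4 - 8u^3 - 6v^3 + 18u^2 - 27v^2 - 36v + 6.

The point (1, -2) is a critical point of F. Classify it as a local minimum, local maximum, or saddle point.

The mixed partial ∂²F/∂u∂v is 0, so the Hessian at any point is diag(F_uu, F_vv) = diag(12(-3u^2 - 4u + 3), -18(2v + 3)).
At (1, -2): H = diag(-48, 18).
The eigenvalues have opposite signs, so H is indefinite: a saddle point.

saddle point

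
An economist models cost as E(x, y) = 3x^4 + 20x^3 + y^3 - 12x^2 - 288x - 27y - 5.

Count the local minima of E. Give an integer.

E separates as a function of x plus a function of y, so ∇E=0 decouples.
∂E/∂x = 12(x - 2)(x + 3)(x + 4) = 0 at x ∈ {-4, -3, 2}; ∂E/∂y = 3(y - 3)(y + 3) = 0 at y ∈ {-3, 3}.
The Hessian is diagonal: diag(E_xx, E_yy). Second derivatives: E_xx(-4)=72, E_xx(-3)=-60, E_xx(2)=360; E_yy(-3)=-18, E_yy(3)=18.
Local minima occur where both diagonal entries positive: (-4, 3), (2, 3). Count: 2.

2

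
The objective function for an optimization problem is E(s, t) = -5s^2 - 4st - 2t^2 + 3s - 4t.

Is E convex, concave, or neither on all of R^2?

E is quadratic, so its Hessian is the constant matrix H = [[-10, -4], [-4, -4]].
det(H) = 24, tr(H) = -14.
det(H) > 0 and tr(H) < 0, so H is negative definite everywhere: concave.

concave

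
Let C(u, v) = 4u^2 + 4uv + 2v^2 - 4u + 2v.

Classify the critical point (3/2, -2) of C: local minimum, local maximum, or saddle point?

local minimum

The Hessian of C is constant: H = [[8, 4], [4, 4]].
det(H) = 8·4 − 4² = 16.
det(H) > 0 and tr(H) = 12 > 0, so H is positive definite and the point is a local minimum.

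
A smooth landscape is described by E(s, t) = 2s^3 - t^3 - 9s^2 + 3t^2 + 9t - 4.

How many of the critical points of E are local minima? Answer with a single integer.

E separates as a function of s plus a function of t, so ∇E=0 decouples.
∂E/∂s = 6s(s - 3) = 0 at s ∈ {0, 3}; ∂E/∂t = -3(t - 3)(t + 1) = 0 at t ∈ {-1, 3}.
The Hessian is diagonal: diag(E_ss, E_tt). Second derivatives: E_ss(0)=-18, E_ss(3)=18; E_tt(-1)=12, E_tt(3)=-12.
Local minima occur where both diagonal entries positive: (3, -1). Count: 1.

1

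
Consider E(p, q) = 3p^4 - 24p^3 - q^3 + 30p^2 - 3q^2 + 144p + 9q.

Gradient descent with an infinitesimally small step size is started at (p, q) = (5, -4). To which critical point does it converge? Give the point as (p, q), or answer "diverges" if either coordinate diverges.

E is separable, so gradient descent decouples: p follows -∂E/∂p, q follows -∂E/∂q.
∂E/∂p = 12(p - 4)(p - 3)(p + 1); at p=5 this is 144, so p decreases.
∂E/∂q = -3(q - 1)(q + 3); at q=-4 this is -15, so q increases.
p converges to its nearest critical value 4 (a local min of the p-part); q converges to -3. The iterate converges to (4, -3).

(4, -3)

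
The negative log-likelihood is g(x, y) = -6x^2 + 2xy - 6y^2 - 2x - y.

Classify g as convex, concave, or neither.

g is quadratic, so its Hessian is the constant matrix H = [[-12, 2], [2, -12]].
det(H) = 140, tr(H) = -24.
det(H) > 0 and tr(H) < 0, so H is negative definite everywhere: concave.

concave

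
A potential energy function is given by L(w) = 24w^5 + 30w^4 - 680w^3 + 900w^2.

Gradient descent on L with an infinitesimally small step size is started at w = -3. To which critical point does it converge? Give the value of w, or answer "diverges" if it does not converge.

0

L'(w) = 120w(w - 3)(w - 1)(w + 5), so L'(-3) = -17280.
Gradient descent moves in the -L' direction, i.e. w is increasing.
The nearest critical point in that direction is w = 0, where L'' = 1800 > 0 (a local minimum). The iterate converges there.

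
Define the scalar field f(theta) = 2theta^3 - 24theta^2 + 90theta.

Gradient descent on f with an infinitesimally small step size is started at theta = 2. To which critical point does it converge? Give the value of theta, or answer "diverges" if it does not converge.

diverges

f'(theta) = 6(theta - 5)(theta - 3), so f'(2) = 18.
Gradient descent moves in the -f' direction, i.e. theta is decreasing.
There is no critical point below theta=2, and f' keeps the same sign, so the iterate runs off to −∞.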